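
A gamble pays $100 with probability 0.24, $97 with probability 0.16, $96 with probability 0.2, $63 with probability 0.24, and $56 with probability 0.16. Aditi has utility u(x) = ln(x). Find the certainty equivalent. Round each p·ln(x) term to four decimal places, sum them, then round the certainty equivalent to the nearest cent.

$80.53

E[u] = 0.24·ln(100) + 0.16·ln(97) + 0.2·ln(96) + 0.24·ln(63) + 0.16·ln(56) = 1.1052 + 0.7320 + 0.9129 + 0.9944 + 0.6441 = 4.3886
CE = e^4.3886 ≈ 80.53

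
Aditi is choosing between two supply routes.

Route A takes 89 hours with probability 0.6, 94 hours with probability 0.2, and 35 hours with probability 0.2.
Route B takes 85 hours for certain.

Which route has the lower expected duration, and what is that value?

Route A (79.2 hours)

Route A = 0.6 × 89 + 0.2 × 94 + 0.2 × 35 = 53.4 + 18.8 + 7 = 79.2
Route B: 85 (certain)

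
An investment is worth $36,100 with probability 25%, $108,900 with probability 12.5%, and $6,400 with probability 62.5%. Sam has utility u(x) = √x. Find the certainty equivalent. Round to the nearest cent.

E[u] = 0.25·√36100 + 0.125·√108900 + 0.625·√6400 = 0.25·190 + 0.125·330 + 0.625·80 = 138.75
CE = (138.75)² = 19251.5625

$19,251.56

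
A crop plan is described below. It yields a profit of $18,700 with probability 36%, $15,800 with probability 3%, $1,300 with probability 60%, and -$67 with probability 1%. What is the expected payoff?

EV = 0.36 × 18700 + 0.03 × 15800 + 0.6 × 1300 + 0.01 × (-67) = 6732 + 474 + 780 − 0.67 = 7985.33

$7,985.33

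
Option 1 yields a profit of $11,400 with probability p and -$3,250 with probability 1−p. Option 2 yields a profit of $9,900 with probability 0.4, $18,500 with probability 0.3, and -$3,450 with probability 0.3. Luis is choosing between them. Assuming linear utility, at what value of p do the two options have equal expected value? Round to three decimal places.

EV(Option 2) = 0.4 × 9900 + 0.3 × 18500 + 0.3 × (-3450) = 3960 + 5550 − 1035 = 8475
p·11400 + (1−p)·(-3250) = 8475
14650p − 3250 = 8475
p = (8475 + 3250) / 14650

p = 0.800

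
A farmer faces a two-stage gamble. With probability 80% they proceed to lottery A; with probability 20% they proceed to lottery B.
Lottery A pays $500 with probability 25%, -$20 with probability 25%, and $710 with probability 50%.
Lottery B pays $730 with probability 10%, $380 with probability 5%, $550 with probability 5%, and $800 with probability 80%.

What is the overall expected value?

$531.90

EV(A) = 0.25 × 500 + 0.25 × (-20) + 0.5 × 710 = 125 − 5 + 355 = 475
EV(B) = 0.1 × 730 + 0.05 × 380 + 0.05 × 550 + 0.8 × 800 = 73 + 19 + 27.5 + 640 = 759.5
Overall = 0.8 × 475 + 0.2 × 759.5 = 380 + 151.9 = 531.9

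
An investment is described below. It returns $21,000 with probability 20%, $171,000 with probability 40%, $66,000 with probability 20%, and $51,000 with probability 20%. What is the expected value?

$96,000

EV = 0.2 × 21000 + 0.4 × 171000 + 0.2 × 66000 + 0.2 × 51000 = 4200 + 68400 + 13200 + 10200 = 96000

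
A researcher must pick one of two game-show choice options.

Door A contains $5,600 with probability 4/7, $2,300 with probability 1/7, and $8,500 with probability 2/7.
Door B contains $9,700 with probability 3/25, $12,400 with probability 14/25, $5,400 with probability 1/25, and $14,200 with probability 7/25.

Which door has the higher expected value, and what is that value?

Door B ($12,300)

Door A = 4/7 × 5600 + 1/7 × 2300 + 2/7 × 8500 = 3200 + 328.5714 + 2428.5714 = 5957.1429
Door B = 3/25 × 9700 + 14/25 × 12400 + 1/25 × 5400 + 7/25 × 14200 = 1164 + 6944 + 216 + 3976 = 12300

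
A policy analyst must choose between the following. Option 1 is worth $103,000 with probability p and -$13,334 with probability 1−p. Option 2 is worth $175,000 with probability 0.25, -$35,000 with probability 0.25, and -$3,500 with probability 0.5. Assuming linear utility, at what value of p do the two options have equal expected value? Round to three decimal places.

p = 0.400

EV(Option 2) = 0.25 × 175000 + 0.25 × (-35000) + 0.5 × (-3500) = 43750 − 8750 − 1750 = 33250
p·103000 + (1−p)·(-13334) = 33250
116334p − 13334 = 33250
p = (33250 + 13334) / 116334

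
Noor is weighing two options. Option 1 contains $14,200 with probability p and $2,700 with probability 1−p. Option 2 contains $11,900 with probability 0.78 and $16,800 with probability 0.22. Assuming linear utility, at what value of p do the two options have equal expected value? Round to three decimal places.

EV(Option 2) = 0.78 × 11900 + 0.22 × 16800 = 9282 + 3696 = 12978
p·14200 + (1−p)·2700 = 12978
11500p + 2700 = 12978
p = (12978 − 2700) / 11500

p = 0.894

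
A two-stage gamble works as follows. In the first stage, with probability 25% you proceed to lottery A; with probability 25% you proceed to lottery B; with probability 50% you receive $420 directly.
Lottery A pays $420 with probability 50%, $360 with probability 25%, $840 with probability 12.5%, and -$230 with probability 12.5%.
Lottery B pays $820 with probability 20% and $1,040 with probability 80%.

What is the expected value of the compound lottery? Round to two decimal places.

EV(A) = 0.5 × 420 + 0.25 × 360 + 0.125 × 840 + 0.125 × (-230) = 210 + 90 + 105 − 28.75 = 376.25
EV(B) = 0.2 × 820 + 0.8 × 1040 = 164 + 832 = 996
Branch C: 420 (certain)
Overall = 0.25 × 376.25 + 0.25 × 996 + 0.5 × 420 = 94.0625 + 249 + 210 = 553.0625

$553.06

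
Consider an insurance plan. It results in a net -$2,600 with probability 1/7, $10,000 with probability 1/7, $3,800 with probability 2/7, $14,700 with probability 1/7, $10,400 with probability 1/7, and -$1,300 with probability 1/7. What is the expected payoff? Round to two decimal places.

EV = 1/7 × (-2600) + 1/7 × 10000 + 2/7 × 3800 + 1/7 × 14700 + 1/7 × 10400 + 1/7 × (-1300) = -371.4286 + 1428.5714 + 1085.7143 + 2100 + 1485.7143 − 185.7143 = 5542.8571

$5,542.86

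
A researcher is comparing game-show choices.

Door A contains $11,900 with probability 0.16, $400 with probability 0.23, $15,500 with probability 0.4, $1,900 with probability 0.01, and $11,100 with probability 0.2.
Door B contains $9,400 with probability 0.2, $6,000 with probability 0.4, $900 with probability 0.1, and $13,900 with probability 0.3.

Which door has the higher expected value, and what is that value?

Door A = 0.16 × 11900 + 0.23 × 400 + 0.4 × 15500 + 0.01 × 1900 + 0.2 × 11100 = 1904 + 92 + 6200 + 19 + 2220 = 10435
Door B = 0.2 × 9400 + 0.4 × 6000 + 0.1 × 900 + 0.3 × 13900 = 1880 + 2400 + 90 + 4170 = 8540

Door A ($10,435)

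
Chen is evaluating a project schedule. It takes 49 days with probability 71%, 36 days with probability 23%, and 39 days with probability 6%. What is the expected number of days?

45.41 days

EV = 0.71 × 49 + 0.23 × 36 + 0.06 × 39 = 34.79 + 8.28 + 2.34 = 45.41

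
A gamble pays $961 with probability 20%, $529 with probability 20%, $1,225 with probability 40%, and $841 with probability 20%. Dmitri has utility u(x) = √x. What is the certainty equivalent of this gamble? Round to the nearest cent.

E[u] = 0.2·√961 + 0.2·√529 + 0.4·√1225 + 0.2·√841 = 0.2·31 + 0.2·23 + 0.4·35 + 0.2·29 = 30.6
CE = (30.6)² = 936.36

$936.36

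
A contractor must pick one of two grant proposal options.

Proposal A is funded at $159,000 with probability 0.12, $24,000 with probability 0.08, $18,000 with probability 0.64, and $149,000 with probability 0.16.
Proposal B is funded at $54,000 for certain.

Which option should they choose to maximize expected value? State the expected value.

Proposal A ($56,360)

Proposal A = 0.12 × 159000 + 0.08 × 24000 + 0.64 × 18000 + 0.16 × 149000 = 19080 + 1920 + 11520 + 23840 = 56360
Proposal B: 54000 (certain)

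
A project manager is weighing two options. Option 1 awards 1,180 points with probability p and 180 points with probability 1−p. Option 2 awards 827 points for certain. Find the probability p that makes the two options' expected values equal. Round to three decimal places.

p·1180 + (1−p)·180 = 827
1000p + 180 = 827
p = (827 − 180) / 1000

p = 0.647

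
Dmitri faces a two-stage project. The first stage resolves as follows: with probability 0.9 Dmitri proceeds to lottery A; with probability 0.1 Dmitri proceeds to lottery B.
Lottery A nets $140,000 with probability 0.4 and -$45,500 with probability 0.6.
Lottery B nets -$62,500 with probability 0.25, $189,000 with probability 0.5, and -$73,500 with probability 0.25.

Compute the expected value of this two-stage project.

$31,880

EV(A) = 0.4 × 140000 + 0.6 × (-45500) = 56000 − 27300 = 28700
EV(B) = 0.25 × (-62500) + 0.5 × 189000 + 0.25 × (-73500) = -15625 + 94500 − 18375 = 60500
Overall = 0.9 × 28700 + 0.1 × 60500 = 25830 + 6050 = 31880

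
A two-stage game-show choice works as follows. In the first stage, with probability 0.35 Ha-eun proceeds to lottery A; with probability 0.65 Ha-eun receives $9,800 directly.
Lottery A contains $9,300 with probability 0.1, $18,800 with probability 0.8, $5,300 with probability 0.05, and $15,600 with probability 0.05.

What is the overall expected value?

$12,325.25

EV(A) = 0.1 × 9300 + 0.8 × 18800 + 0.05 × 5300 + 0.05 × 15600 = 930 + 15040 + 265 + 780 = 17015
Branch B: 9800 (certain)
Overall = 0.35 × 17015 + 0.65 × 9800 = 5955.25 + 6370 = 12325.25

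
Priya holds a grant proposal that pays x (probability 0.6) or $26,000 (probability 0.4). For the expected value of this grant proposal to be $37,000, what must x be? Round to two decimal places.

x = $44,333.33

0.6·x + 0.4·26000 = 37000
0.6·x = 37000 − 10400 = 26600
x = 26600 / 0.6 = 44333.3333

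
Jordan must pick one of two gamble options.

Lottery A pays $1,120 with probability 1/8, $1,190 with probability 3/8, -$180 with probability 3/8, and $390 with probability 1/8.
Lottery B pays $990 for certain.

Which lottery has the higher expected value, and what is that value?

Lottery B ($990)

Lottery A = 1/8 × 1120 + 3/8 × 1190 + 3/8 × (-180) + 1/8 × 390 = 140 + 446.25 − 67.5 + 48.75 = 567.5
Lottery B: 990 (certain)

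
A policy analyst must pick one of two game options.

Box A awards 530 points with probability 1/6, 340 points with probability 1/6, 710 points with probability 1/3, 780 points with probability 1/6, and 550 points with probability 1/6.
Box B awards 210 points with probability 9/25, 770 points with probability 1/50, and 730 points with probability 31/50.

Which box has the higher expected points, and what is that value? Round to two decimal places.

Box A = 1/6 × 530 + 1/6 × 340 + 1/3 × 710 + 1/6 × 780 + 1/6 × 550 = 88.3333 + 56.6667 + 236.6667 + 130 + 91.6667 = 603.3333
Box B = 9/25 × 210 + 1/50 × 770 + 31/50 × 730 = 75.6 + 15.4 + 452.6 = 543.6

Box A (603.33 points)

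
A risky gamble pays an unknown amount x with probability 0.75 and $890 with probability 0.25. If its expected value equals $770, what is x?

x = $730

0.75·x + 0.25·890 = 770
0.75·x = 770 − 222.5 = 547.5
x = 547.5 / 0.75 = 730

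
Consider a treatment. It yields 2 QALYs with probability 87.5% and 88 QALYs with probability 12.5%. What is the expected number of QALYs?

EV = 0.875 × 2 + 0.125 × 88 = 1.75 + 11 = 12.75

12.75 QALYs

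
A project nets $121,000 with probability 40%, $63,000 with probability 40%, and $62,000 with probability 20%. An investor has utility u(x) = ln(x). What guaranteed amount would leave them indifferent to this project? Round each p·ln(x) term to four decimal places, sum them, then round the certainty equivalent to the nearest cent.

E[u] = 0.4·ln(121000) + 0.4·ln(63000) + 0.2·ln(62000) = 4.6814 + 4.4204 + 2.2070 = 11.3088
CE = e^11.3088 ≈ 81536.01

$81,536.01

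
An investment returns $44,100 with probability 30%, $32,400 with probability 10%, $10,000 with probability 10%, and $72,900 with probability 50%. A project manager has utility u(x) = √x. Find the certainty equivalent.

E[u] = 0.3·√44100 + 0.1·√32400 + 0.1·√10000 + 0.5·√72900 = 0.3·210 + 0.1·180 + 0.1·100 + 0.5·270 = 226
CE = (226)² = 51076

$51,076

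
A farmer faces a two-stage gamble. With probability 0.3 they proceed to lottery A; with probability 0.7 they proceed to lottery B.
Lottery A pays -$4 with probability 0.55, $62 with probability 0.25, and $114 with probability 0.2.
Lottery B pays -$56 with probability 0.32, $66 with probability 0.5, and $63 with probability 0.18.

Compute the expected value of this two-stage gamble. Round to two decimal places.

EV(A) = 0.55 × (-4) + 0.25 × 62 + 0.2 × 114 = -2.2 + 15.5 + 22.8 = 36.1
EV(B) = 0.32 × (-56) + 0.5 × 66 + 0.18 × 63 = -17.92 + 33 + 11.34 = 26.42
Overall = 0.3 × 36.1 + 0.7 × 26.42 = 10.83 + 18.494 = 29.324

$29.32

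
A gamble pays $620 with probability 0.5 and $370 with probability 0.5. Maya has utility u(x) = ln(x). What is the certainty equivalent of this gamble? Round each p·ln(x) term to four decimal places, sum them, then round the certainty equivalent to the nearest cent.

$479.00

E[u] = 0.5·ln(620) + 0.5·ln(370) = 3.2149 + 2.9568 = 6.1717
CE = e^6.1717 ≈ 479.00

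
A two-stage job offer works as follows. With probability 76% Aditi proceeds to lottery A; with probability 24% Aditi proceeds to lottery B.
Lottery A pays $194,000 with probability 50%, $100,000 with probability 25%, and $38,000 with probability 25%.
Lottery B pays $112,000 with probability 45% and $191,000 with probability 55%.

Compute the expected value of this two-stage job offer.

$137,248

EV(A) = 0.5 × 194000 + 0.25 × 100000 + 0.25 × 38000 = 97000 + 25000 + 9500 = 131500
EV(B) = 0.45 × 112000 + 0.55 × 191000 = 50400 + 105050 = 155450
Overall = 0.76 × 131500 + 0.24 × 155450 = 99940 + 37308 = 137248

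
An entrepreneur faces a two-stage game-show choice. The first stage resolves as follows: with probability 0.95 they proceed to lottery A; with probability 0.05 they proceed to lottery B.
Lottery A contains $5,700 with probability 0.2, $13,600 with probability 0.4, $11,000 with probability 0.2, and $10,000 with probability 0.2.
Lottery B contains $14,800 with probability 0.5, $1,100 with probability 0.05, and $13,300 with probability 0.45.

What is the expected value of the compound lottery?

EV(A) = 0.2 × 5700 + 0.4 × 13600 + 0.2 × 11000 + 0.2 × 10000 = 1140 + 5440 + 2200 + 2000 = 10780
EV(B) = 0.5 × 14800 + 0.05 × 1100 + 0.45 × 13300 = 7400 + 55 + 5985 = 13440
Overall = 0.95 × 10780 + 0.05 × 13440 = 10241 + 672 = 10913

$10,913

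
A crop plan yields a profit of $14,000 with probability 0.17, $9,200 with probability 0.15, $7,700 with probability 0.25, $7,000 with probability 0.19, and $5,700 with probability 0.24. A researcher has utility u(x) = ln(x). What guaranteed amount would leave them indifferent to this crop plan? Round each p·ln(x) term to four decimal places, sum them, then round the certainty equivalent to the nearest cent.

$7,998.43

E[u] = 0.17·ln(14000) + 0.15·ln(9200) + 0.25·ln(7700) + 0.19·ln(7000) + 0.24·ln(5700) = 1.6230 + 1.3690 + 2.2372 + 1.6822 + 2.0756 = 8.9870
CE = e^8.9870 ≈ 7998.43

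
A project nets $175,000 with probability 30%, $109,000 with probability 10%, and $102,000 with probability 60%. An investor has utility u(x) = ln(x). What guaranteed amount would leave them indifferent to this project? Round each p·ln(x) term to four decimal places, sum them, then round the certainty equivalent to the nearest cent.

$120,728.56

E[u] = 0.3·ln(175000) + 0.1·ln(109000) + 0.6·ln(102000) = 3.6218 + 1.1599 + 6.9196 = 11.7013
CE = e^11.7013 ≈ 120728.56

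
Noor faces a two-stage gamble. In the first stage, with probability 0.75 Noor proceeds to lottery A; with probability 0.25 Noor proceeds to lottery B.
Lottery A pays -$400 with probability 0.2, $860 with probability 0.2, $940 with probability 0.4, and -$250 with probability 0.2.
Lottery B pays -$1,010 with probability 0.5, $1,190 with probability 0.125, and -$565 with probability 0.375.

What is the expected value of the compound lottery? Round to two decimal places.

EV(A) = 0.2 × (-400) + 0.2 × 860 + 0.4 × 940 + 0.2 × (-250) = -80 + 172 + 376 − 50 = 418
EV(B) = 0.5 × (-1010) + 0.125 × 1190 + 0.375 × (-565) = -505 + 148.75 − 211.875 = -568.125
Overall = 0.75 × 418 + 0.25 × (-568.125) = 313.5 − 142.03125 = 171.46875

$171.47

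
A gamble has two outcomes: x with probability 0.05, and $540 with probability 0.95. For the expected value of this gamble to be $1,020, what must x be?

0.05·x + 0.95·540 = 1020
0.05·x = 1020 − 513 = 507
x = 507 / 0.05 = 10140

x = $10,140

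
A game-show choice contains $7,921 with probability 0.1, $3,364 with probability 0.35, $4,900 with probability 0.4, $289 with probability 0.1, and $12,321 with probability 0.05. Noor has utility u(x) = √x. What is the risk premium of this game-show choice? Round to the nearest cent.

$420.65

E[u] = 0.1·√7921 + 0.35·√3364 + 0.4·√4900 + 0.1·√289 + 0.05·√12321 = 0.1·89 + 0.35·58 + 0.4·70 + 0.1·17 + 0.05·111 = 64.45
CE = (64.45)² = 4153.8025
Risk premium = EV − CE = 4574.45 − 4153.8025 = 420.6475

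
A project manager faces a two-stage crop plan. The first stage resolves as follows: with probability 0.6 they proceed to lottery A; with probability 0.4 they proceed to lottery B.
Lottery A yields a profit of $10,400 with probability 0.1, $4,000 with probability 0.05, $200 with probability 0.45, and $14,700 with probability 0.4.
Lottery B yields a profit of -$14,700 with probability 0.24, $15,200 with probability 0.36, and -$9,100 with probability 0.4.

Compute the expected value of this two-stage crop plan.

$3,647.60

EV(A) = 0.1 × 10400 + 0.05 × 4000 + 0.45 × 200 + 0.4 × 14700 = 1040 + 200 + 90 + 5880 = 7210
EV(B) = 0.24 × (-14700) + 0.36 × 15200 + 0.4 × (-9100) = -3528 + 5472 − 3640 = -1696
Overall = 0.6 × 7210 + 0.4 × (-1696) = 4326 − 678.4 = 3647.6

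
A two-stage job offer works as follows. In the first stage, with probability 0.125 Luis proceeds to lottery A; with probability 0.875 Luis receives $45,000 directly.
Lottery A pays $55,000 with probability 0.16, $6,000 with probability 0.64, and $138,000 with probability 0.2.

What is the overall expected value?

EV(A) = 0.16 × 55000 + 0.64 × 6000 + 0.2 × 138000 = 8800 + 3840 + 27600 = 40240
Branch B: 45000 (certain)
Overall = 0.125 × 40240 + 0.875 × 45000 = 5030 + 39375 = 44405

$44,405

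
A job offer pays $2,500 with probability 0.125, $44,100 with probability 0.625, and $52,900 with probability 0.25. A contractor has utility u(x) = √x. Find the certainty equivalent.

E[u] = 0.125·√2500 + 0.625·√44100 + 0.25·√52900 = 0.125·50 + 0.625·210 + 0.25·230 = 195
CE = (195)² = 38025

$38,025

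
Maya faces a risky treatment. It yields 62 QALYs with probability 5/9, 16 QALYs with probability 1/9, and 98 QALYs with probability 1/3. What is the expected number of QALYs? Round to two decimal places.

68.89 QALYs

EV = 5/9 × 62 + 1/9 × 16 + 1/3 × 98 = 34.4444 + 1.7778 + 32.6667 = 68.8889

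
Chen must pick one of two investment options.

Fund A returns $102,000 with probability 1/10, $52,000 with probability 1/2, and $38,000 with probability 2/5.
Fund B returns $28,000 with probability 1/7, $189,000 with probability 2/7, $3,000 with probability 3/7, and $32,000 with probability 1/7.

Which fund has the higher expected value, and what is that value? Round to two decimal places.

Fund B ($63,857.14)

Fund A = 1/10 × 102000 + 1/2 × 52000 + 2/5 × 38000 = 10200 + 26000 + 15200 = 51400
Fund B = 1/7 × 28000 + 2/7 × 189000 + 3/7 × 3000 + 1/7 × 32000 = 4000 + 54000 + 1285.7143 + 4571.4286 = 63857.1429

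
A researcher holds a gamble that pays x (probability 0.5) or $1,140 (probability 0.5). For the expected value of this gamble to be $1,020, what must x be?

x = $900

0.5·x + 0.5·1140 = 1020
0.5·x = 1020 − 570 = 450
x = 450 / 0.5 = 900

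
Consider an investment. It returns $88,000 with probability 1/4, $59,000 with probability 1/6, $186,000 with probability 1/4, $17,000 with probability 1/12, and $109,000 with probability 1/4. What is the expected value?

EV = 1/4 × 88000 + 1/6 × 59000 + 1/4 × 186000 + 1/12 × 17000 + 1/4 × 109000 = 22000 + 9833.3333 + 46500 + 1416.6667 + 27250 = 107000

$107,000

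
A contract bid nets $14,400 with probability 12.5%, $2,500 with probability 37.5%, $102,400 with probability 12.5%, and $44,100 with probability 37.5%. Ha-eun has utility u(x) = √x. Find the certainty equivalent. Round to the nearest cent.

$23,256.25

E[u] = 0.125·√14400 + 0.375·√2500 + 0.125·√102400 + 0.375·√44100 = 0.125·120 + 0.375·50 + 0.125·320 + 0.375·210 = 152.5
CE = (152.5)² = 23256.25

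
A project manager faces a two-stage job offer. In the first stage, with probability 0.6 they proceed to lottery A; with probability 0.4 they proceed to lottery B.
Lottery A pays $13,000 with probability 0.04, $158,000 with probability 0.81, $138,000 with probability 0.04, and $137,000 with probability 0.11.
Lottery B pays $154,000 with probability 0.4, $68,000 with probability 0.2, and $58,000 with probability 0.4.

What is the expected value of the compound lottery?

EV(A) = 0.04 × 13000 + 0.81 × 158000 + 0.04 × 138000 + 0.11 × 137000 = 520 + 127980 + 5520 + 15070 = 149090
EV(B) = 0.4 × 154000 + 0.2 × 68000 + 0.4 × 58000 = 61600 + 13600 + 23200 = 98400
Overall = 0.6 × 149090 + 0.4 × 98400 = 89454 + 39360 = 128814

$128,814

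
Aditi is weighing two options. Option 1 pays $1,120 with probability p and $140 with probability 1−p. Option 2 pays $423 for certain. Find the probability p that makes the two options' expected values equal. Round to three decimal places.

p·1120 + (1−p)·140 = 423
980p + 140 = 423
p = (423 − 140) / 980

p = 0.289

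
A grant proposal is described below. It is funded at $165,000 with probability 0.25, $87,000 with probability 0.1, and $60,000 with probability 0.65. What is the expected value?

EV = 0.25 × 165000 + 0.1 × 87000 + 0.65 × 60000 = 41250 + 8700 + 39000 = 88950

$88,950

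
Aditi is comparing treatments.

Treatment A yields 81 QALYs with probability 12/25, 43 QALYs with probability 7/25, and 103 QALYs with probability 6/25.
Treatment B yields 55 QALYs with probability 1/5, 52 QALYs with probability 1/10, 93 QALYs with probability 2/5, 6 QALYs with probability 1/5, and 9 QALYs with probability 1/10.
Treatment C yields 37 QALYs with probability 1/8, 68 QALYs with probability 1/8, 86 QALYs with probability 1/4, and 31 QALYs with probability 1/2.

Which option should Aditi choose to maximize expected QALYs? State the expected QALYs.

Treatment A = 12/25 × 81 + 7/25 × 43 + 6/25 × 103 = 38.88 + 12.04 + 24.72 = 75.64
Treatment B = 1/5 × 55 + 1/10 × 52 + 2/5 × 93 + 1/5 × 6 + 1/10 × 9 = 11 + 5.2 + 37.2 + 1.2 + 0.9 = 55.5
Treatment C = 1/8 × 37 + 1/8 × 68 + 1/4 × 86 + 1/2 × 31 = 4.625 + 8.5 + 21.5 + 15.5 = 50.125

Treatment A (75.64 QALYs)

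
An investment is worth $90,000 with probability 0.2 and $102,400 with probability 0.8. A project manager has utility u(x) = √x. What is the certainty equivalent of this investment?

E[u] = 0.2·√90000 + 0.8·√102400 = 0.2·300 + 0.8·320 = 316
CE = (316)² = 99856

$99,856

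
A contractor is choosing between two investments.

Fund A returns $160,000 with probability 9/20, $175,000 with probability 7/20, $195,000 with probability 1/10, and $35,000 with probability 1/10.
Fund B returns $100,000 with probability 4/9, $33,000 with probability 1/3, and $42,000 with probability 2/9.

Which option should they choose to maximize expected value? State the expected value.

Fund A ($156,250)

Fund A = 9/20 × 160000 + 7/20 × 175000 + 1/10 × 195000 + 1/10 × 35000 = 72000 + 61250 + 19500 + 3500 = 156250
Fund B = 4/9 × 100000 + 1/3 × 33000 + 2/9 × 42000 = 44444.4444 + 11000 + 9333.3333 = 64777.7778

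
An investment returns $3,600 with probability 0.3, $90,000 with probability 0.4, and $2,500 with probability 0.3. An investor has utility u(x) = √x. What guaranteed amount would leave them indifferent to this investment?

$23,409

E[u] = 0.3·√3600 + 0.4·√90000 + 0.3·√2500 = 0.3·60 + 0.4·300 + 0.3·50 = 153
CE = (153)² = 23409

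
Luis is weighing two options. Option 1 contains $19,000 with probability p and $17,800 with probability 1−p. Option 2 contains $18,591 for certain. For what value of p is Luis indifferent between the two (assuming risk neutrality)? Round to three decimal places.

p = 0.659

p·19000 + (1−p)·17800 = 18591
1200p + 17800 = 18591
p = (18591 − 17800) / 1200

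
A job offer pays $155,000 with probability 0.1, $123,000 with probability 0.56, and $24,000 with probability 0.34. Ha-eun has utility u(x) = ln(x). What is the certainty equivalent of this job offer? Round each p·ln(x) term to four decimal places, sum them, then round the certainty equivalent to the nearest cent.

E[u] = 0.1·ln(155000) + 0.56·ln(123000) + 0.34·ln(24000) = 1.1951 + 6.5632 + 3.4292 = 11.1875
CE = e^11.1875 ≈ 72222.00

$72,222.00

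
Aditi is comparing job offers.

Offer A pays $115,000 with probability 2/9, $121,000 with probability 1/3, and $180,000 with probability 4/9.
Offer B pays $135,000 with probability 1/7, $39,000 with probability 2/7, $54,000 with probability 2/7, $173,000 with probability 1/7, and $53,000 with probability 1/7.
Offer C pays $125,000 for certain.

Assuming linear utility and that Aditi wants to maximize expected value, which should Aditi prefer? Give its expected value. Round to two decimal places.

Offer A = 2/9 × 115000 + 1/3 × 121000 + 4/9 × 180000 = 25555.5556 + 40333.3333 + 80000 = 145888.8889
Offer B = 1/7 × 135000 + 2/7 × 39000 + 2/7 × 54000 + 1/7 × 173000 + 1/7 × 53000 = 19285.7143 + 11142.8571 + 15428.5714 + 24714.2857 + 7571.4286 = 78142.8571
Offer C: 125000 (certain)

Offer A ($145,888.89)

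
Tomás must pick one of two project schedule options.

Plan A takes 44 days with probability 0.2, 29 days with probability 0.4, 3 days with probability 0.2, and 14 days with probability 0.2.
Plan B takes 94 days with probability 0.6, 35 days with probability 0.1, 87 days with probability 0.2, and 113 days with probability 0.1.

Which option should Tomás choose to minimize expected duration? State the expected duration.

Plan A (23.8 days)

Plan A = 0.2 × 44 + 0.4 × 29 + 0.2 × 3 + 0.2 × 14 = 8.8 + 11.6 + 0.6 + 2.8 = 23.8
Plan B = 0.6 × 94 + 0.1 × 35 + 0.2 × 87 + 0.1 × 113 = 56.4 + 3.5 + 17.4 + 11.3 = 88.6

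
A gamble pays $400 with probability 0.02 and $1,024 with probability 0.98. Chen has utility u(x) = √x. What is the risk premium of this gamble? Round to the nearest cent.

E[u] = 0.02·√400 + 0.98·√1024 = 0.02·20 + 0.98·32 = 31.76
CE = (31.76)² = 1008.6976
Risk premium = EV − CE = 1011.52 − 1008.6976 = 2.8224

$2.82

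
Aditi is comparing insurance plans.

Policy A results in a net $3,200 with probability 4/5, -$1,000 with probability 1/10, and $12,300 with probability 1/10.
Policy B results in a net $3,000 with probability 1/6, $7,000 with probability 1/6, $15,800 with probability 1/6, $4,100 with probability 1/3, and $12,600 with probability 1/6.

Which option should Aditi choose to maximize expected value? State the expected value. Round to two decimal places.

Policy B ($7,766.67)

Policy A = 4/5 × 3200 + 1/10 × (-1000) + 1/10 × 12300 = 2560 − 100 + 1230 = 3690
Policy B = 1/6 × 3000 + 1/6 × 7000 + 1/6 × 15800 + 1/3 × 4100 + 1/6 × 12600 = 500 + 1166.6667 + 2633.3333 + 1366.6667 + 2100 = 7766.6667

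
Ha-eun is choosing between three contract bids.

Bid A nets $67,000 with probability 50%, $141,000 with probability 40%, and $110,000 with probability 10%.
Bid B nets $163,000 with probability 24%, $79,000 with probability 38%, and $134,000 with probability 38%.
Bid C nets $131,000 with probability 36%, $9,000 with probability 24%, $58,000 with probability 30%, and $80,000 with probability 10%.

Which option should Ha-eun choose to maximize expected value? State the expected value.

Bid B ($120,060)

Bid A = 0.5 × 67000 + 0.4 × 141000 + 0.1 × 110000 = 33500 + 56400 + 11000 = 100900
Bid B = 0.24 × 163000 + 0.38 × 79000 + 0.38 × 134000 = 39120 + 30020 + 50920 = 120060
Bid C = 0.36 × 131000 + 0.24 × 9000 + 0.3 × 58000 + 0.1 × 80000 = 47160 + 2160 + 17400 + 8000 = 74720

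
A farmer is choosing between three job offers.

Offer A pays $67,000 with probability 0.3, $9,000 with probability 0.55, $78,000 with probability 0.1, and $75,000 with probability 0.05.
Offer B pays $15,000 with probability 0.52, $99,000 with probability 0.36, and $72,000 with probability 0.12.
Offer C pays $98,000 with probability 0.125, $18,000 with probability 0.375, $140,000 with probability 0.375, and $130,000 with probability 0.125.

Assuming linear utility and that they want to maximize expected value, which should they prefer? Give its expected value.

Offer A = 0.3 × 67000 + 0.55 × 9000 + 0.1 × 78000 + 0.05 × 75000 = 20100 + 4950 + 7800 + 3750 = 36600
Offer B = 0.52 × 15000 + 0.36 × 99000 + 0.12 × 72000 = 7800 + 35640 + 8640 = 52080
Offer C = 0.125 × 98000 + 0.375 × 18000 + 0.375 × 140000 + 0.125 × 130000 = 12250 + 6750 + 52500 + 16250 = 87750

Offer C ($87,750)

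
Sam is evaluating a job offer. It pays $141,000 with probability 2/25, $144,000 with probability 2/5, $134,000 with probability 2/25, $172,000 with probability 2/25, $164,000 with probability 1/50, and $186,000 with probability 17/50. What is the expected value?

EV = 2/25 × 141000 + 2/5 × 144000 + 2/25 × 134000 + 2/25 × 172000 + 1/50 × 164000 + 17/50 × 186000 = 11280 + 57600 + 10720 + 13760 + 3280 + 63240 = 159880

$159,880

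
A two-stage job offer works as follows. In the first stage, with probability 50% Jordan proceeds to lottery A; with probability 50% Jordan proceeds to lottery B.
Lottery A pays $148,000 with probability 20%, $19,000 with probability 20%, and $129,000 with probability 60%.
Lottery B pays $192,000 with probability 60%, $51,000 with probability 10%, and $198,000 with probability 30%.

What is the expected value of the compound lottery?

$145,250

EV(A) = 0.2 × 148000 + 0.2 × 19000 + 0.6 × 129000 = 29600 + 3800 + 77400 = 110800
EV(B) = 0.6 × 192000 + 0.1 × 51000 + 0.3 × 198000 = 115200 + 5100 + 59400 = 179700
Overall = 0.5 × 110800 + 0.5 × 179700 = 55400 + 89850 = 145250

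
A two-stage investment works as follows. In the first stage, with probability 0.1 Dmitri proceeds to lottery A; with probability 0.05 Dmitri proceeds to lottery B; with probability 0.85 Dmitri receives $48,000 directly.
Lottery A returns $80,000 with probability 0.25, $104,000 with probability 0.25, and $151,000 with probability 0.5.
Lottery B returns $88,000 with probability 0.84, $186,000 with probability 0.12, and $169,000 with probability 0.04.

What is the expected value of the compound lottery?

EV(A) = 0.25 × 80000 + 0.25 × 104000 + 0.5 × 151000 = 20000 + 26000 + 75500 = 121500
EV(B) = 0.84 × 88000 + 0.12 × 186000 + 0.04 × 169000 = 73920 + 22320 + 6760 = 103000
Branch C: 48000 (certain)
Overall = 0.1 × 121500 + 0.05 × 103000 + 0.85 × 48000 = 12150 + 5150 + 40800 = 58100

$58,100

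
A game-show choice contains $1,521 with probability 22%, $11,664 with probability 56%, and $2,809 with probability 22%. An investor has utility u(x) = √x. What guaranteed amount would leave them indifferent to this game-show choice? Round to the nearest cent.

E[u] = 0.22·√1521 + 0.56·√11664 + 0.22·√2809 = 0.22·39 + 0.56·108 + 0.22·53 = 80.72
CE = (80.72)² = 6515.7184

$6,515.72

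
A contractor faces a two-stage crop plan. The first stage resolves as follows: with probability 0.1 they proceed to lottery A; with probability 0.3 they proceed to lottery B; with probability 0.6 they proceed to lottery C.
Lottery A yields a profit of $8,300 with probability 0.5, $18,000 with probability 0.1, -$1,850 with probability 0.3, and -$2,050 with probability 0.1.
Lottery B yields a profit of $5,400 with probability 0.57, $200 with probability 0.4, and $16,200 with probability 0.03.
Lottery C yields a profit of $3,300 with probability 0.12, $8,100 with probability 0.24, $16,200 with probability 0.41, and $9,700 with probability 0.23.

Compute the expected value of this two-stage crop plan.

EV(A) = 0.5 × 8300 + 0.1 × 18000 + 0.3 × (-1850) + 0.1 × (-2050) = 4150 + 1800 − 555 − 205 = 5190
EV(B) = 0.57 × 5400 + 0.4 × 200 + 0.03 × 16200 = 3078 + 80 + 486 = 3644
EV(C) = 0.12 × 3300 + 0.24 × 8100 + 0.41 × 16200 + 0.23 × 9700 = 396 + 1944 + 6642 + 2231 = 11213
Overall = 0.1 × 5190 + 0.3 × 3644 + 0.6 × 11213 = 519 + 1093.2 + 6727.8 = 8340

$8,340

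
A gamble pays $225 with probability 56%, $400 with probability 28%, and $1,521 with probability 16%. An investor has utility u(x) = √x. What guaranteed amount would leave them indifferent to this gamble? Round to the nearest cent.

E[u] = 0.56·√225 + 0.28·√400 + 0.16·√1521 = 0.56·15 + 0.28·20 + 0.16·39 = 20.24
CE = (20.24)² = 409.6576

$409.66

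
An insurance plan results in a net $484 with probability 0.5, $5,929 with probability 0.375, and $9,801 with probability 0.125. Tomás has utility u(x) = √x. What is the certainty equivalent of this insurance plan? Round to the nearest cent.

E[u] = 0.5·√484 + 0.375·√5929 + 0.125·√9801 = 0.5·22 + 0.375·77 + 0.125·99 = 52.25
CE = (52.25)² = 2730.0625

$2,730.06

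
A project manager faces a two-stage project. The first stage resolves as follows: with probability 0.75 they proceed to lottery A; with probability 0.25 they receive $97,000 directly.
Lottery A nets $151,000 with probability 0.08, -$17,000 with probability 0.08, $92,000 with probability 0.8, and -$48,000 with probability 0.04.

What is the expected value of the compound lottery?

$86,050

EV(A) = 0.08 × 151000 + 0.08 × (-17000) + 0.8 × 92000 + 0.04 × (-48000) = 12080 − 1360 + 73600 − 1920 = 82400
Branch B: 97000 (certain)
Overall = 0.75 × 82400 + 0.25 × 97000 = 61800 + 24250 = 86050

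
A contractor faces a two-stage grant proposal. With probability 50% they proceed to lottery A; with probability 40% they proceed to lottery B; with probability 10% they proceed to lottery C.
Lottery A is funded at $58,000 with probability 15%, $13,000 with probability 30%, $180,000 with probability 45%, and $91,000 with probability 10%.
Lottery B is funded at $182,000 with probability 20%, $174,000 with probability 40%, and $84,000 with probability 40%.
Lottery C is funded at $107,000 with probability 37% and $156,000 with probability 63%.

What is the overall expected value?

EV(A) = 0.15 × 58000 + 0.3 × 13000 + 0.45 × 180000 + 0.1 × 91000 = 8700 + 3900 + 81000 + 9100 = 102700
EV(B) = 0.2 × 182000 + 0.4 × 174000 + 0.4 × 84000 = 36400 + 69600 + 33600 = 139600
EV(C) = 0.37 × 107000 + 0.63 × 156000 = 39590 + 98280 = 137870
Overall = 0.5 × 102700 + 0.4 × 139600 + 0.1 × 137870 = 51350 + 55840 + 13787 = 120977

$120,977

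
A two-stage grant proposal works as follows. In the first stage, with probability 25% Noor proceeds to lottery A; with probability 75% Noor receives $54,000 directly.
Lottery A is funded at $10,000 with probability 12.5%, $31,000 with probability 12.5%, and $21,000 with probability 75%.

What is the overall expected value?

$45,718.75

EV(A) = 0.125 × 10000 + 0.125 × 31000 + 0.75 × 21000 = 1250 + 3875 + 15750 = 20875
Branch B: 54000 (certain)
Overall = 0.25 × 20875 + 0.75 × 54000 = 5218.75 + 40500 = 45718.75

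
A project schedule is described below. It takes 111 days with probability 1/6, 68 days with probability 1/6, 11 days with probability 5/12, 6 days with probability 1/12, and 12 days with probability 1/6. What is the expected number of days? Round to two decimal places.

EV = 1/6 × 111 + 1/6 × 68 + 5/12 × 11 + 1/12 × 6 + 1/6 × 12 = 18.5 + 11.3333 + 4.5833 + 0.5 + 2 = 36.9167

36.92 days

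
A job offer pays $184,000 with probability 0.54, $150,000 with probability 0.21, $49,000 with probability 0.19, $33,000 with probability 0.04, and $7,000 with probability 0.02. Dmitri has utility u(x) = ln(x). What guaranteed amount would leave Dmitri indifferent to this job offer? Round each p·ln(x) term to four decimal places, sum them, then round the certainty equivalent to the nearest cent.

$119,898.40

E[u] = 0.54·ln(184000) + 0.21·ln(150000) + 0.19·ln(49000) + 0.04·ln(33000) + 0.02·ln(7000) = 6.5463 + 2.5029 + 2.0519 + 0.4162 + 0.1771 = 11.6944
CE = e^11.6944 ≈ 119898.40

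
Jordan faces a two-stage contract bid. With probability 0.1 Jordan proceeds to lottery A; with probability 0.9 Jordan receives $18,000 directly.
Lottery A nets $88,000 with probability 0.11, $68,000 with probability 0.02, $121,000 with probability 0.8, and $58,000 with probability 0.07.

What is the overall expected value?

$27,390

EV(A) = 0.11 × 88000 + 0.02 × 68000 + 0.8 × 121000 + 0.07 × 58000 = 9680 + 1360 + 96800 + 4060 = 111900
Branch B: 18000 (certain)
Overall = 0.1 × 111900 + 0.9 × 18000 = 11190 + 16200 = 27390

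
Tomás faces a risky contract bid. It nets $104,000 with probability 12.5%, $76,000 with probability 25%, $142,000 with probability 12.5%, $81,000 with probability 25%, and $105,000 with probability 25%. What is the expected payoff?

EV = 0.125 × 104000 + 0.25 × 76000 + 0.125 × 142000 + 0.25 × 81000 + 0.25 × 105000 = 13000 + 19000 + 17750 + 20250 + 26250 = 96250

$96,250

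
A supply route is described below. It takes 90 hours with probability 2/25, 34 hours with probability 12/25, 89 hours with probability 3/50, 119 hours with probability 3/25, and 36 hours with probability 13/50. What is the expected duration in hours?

52.5 hours

EV = 2/25 × 90 + 12/25 × 34 + 3/50 × 89 + 3/25 × 119 + 13/50 × 36 = 7.2 + 16.32 + 5.34 + 14.28 + 9.36 = 52.5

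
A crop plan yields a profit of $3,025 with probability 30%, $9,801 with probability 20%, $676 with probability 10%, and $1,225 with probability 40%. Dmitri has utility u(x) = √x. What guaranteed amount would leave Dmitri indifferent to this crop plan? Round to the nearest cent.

$2,798.41

E[u] = 0.3·√3025 + 0.2·√9801 + 0.1·√676 + 0.4·√1225 = 0.3·55 + 0.2·99 + 0.1·26 + 0.4·35 = 52.9
CE = (52.9)² = 2798.41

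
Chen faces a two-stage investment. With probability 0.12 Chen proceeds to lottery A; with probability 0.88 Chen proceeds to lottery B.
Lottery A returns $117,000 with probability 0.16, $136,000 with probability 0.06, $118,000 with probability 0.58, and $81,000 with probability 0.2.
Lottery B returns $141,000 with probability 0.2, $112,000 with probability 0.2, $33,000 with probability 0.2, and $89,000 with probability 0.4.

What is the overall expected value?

EV(A) = 0.16 × 117000 + 0.06 × 136000 + 0.58 × 118000 + 0.2 × 81000 = 18720 + 8160 + 68440 + 16200 = 111520
EV(B) = 0.2 × 141000 + 0.2 × 112000 + 0.2 × 33000 + 0.4 × 89000 = 28200 + 22400 + 6600 + 35600 = 92800
Overall = 0.12 × 111520 + 0.88 × 92800 = 13382.4 + 81664 = 95046.4

$95,046.40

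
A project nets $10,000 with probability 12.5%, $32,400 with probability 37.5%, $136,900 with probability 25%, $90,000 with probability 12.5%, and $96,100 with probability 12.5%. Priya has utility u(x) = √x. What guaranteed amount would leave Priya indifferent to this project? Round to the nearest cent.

E[u] = 0.125·√10000 + 0.375·√32400 + 0.25·√136900 + 0.125·√90000 + 0.125·√96100 = 0.125·100 + 0.375·180 + 0.25·370 + 0.125·300 + 0.125·310 = 248.75
CE = (248.75)² = 61876.5625

$61,876.56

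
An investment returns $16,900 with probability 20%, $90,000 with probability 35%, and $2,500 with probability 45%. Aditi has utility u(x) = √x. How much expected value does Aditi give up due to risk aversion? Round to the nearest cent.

$12,442.75

E[u] = 0.2·√16900 + 0.35·√90000 + 0.45·√2500 = 0.2·130 + 0.35·300 + 0.45·50 = 153.5
CE = (153.5)² = 23562.25
Risk premium = EV − CE = 36005 − 23562.25 = 12442.75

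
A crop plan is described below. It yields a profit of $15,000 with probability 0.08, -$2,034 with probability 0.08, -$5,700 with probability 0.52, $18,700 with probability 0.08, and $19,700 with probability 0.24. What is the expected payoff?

EV = 0.08 × 15000 + 0.08 × (-2034) + 0.52 × (-5700) + 0.08 × 18700 + 0.24 × 19700 = 1200 − 162.72 − 2964 + 1496 + 4728 = 4297.28

$4,297.28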